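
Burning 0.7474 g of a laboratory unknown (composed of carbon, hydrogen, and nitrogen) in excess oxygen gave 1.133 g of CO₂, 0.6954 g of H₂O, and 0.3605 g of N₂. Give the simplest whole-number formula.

CH3N

mol C = 1.133 g CO₂ ÷ 44.009 g/mol = 0.025745 mol
mol H = 2 × 0.6954 g H₂O ÷ 18.015 g/mol = 0.077202 mol
mol N = 2 × 0.3605 g N₂ ÷ 28.014 g/mol = 0.025737 mol
Divide by the smallest (0.025737 mol): C 1.000, H 3.000, N 1.000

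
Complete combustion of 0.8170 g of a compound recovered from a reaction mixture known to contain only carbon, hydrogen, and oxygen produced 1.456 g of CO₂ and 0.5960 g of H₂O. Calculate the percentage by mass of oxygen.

43.20%

mol C = 1.456 g CO₂ ÷ 44.009 g/mol = 0.033084 mol
mol H = 2 × 0.5960 g H₂O ÷ 18.015 g/mol = 0.066167 mol
mass O = 0.8170 − (0.39737 + 0.066696) = 0.35293 g → mol O = 0.35293 ÷ 15.999 = 0.022060 mol
mass % O = 0.35293 g ÷ 0.8170 g × 100%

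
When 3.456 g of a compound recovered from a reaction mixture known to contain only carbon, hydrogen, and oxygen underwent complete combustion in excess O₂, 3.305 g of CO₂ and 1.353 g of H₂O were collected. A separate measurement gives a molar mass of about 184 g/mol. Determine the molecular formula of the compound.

C4H8O8

mol C = 3.305 g CO₂ ÷ 44.009 g/mol = 0.075098 mol
mol H = 2 × 1.353 g H₂O ÷ 18.015 g/mol = 0.15021 mol
mass O = 3.456 − (0.90201 + 0.15141) = 2.4026 g → mol O = 2.4026 ÷ 15.999 = 0.15017 mol
Divide by the smallest (0.075098 mol): C 1.000, H 2.000, O 2.000
Empirical formula: CH2O2
Empirical-formula mass = 46.02 g/mol; 184 ÷ 46.02 ≈ 4, so the molecular formula is C4H8O8.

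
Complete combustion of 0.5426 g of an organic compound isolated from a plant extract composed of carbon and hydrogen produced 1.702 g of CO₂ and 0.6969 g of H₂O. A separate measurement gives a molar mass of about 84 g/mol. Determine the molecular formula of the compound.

C6H12

mol C = 1.702 g CO₂ ÷ 44.009 g/mol = 0.038674 mol
mol H = 2 × 0.6969 g H₂O ÷ 18.015 g/mol = 0.077369 mol
Divide by the smallest (0.038674 mol): C 1.000, H 2.001
Empirical formula: CH2
Empirical-formula mass = 14.03 g/mol; 84 ÷ 14.03 ≈ 6, so the molecular formula is C6H12.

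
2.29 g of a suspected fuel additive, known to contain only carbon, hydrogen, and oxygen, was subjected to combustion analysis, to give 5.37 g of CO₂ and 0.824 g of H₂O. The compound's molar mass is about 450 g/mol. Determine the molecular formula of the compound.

C24H18O9

mol C = 5.37 g CO₂ ÷ 44.009 g/mol = 0.1220 mol
mol H = 2 × 0.824 g H₂O ÷ 18.015 g/mol = 0.09148 mol
mass O = 2.29 − (1.466 + 0.09221) = 0.7322 g → mol O = 0.7322 ÷ 15.999 = 0.04577 mol
Divide by the smallest (0.04577 mol): C 2.666, H 1.999, O 1.000
Multiplying each by 3 gives whole numbers: C 8.00, H 6.00, O 3.00
Empirical formula: C8H6O3
Empirical-formula mass = 150.13 g/mol; 450 ÷ 150.13 ≈ 3, so the molecular formula is C24H18O9.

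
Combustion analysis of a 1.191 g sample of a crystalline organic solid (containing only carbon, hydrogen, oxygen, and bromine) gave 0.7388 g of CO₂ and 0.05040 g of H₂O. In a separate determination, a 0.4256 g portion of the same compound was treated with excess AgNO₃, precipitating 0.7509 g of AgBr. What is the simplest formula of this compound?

mol C = 0.7388 g CO₂ ÷ 44.009 g/mol = 0.016787 mol
mol H = 2 × 0.05040 g H₂O ÷ 18.015 g/mol = 0.0055953 mol
From the AgBr data: mol Br per gram of compound = (0.7509 ÷ 187.772) ÷ 0.4256 = 0.0093961 mol/g, so in the 1.191 g combustion sample mol Br = 0.011191 mol
mass O = 1.191 − (0.20163 + 0.0056401 + 0.89419) = 0.089535 g → mol O = 0.089535 ÷ 15.999 = 0.0055963 mol
Divide by the smallest (0.0055953 mol): C 3.000, H 1.000, Br 2.000, O 1.000

C3HBr2O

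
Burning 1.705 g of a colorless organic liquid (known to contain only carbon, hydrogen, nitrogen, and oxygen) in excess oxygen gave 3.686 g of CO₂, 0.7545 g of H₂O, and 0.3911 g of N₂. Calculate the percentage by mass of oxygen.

13.11%

mol C = 3.686 g CO₂ ÷ 44.009 g/mol = 0.083756 mol
mol H = 2 × 0.7545 g H₂O ÷ 18.015 g/mol = 0.083764 mol
mol N = 2 × 0.3911 g N₂ ÷ 28.014 g/mol = 0.027922 mol
mass O = 1.705 − (1.0060 + 0.084434 + 0.39110) = 0.22348 g → mol O = 0.22348 ÷ 15.999 = 0.013968 mol
mass % O = 0.22348 g ÷ 1.705 g × 100%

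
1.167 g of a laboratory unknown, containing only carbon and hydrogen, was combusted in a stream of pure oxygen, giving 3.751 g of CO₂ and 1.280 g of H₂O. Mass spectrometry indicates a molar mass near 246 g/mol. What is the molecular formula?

C18H30

mol C = 3.751 g CO₂ ÷ 44.009 g/mol = 0.085233 mol
mol H = 2 × 1.280 g H₂O ÷ 18.015 g/mol = 0.14210 mol
Divide by the smallest (0.085233 mol): C 1.000, H 1.667
Multiplying each by 3 gives whole numbers: C 3.00, H 5.00
Empirical formula: C3H5
Empirical-formula mass = 41.07 g/mol; 246 ÷ 41.07 ≈ 6, so the molecular formula is C18H30.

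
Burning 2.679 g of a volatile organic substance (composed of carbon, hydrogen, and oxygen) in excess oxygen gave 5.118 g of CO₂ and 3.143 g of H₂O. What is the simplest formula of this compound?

C2H6O

mol C = 5.118 g CO₂ ÷ 44.009 g/mol = 0.11629 mol
mol H = 2 × 3.143 g H₂O ÷ 18.015 g/mol = 0.34893 mol
mass O = 2.679 − (1.3968 + 0.35172) = 0.93047 g → mol O = 0.93047 ÷ 15.999 = 0.058158 mol
Divide by the smallest (0.058158 mol): C 2.000, H 6.000, O 1.000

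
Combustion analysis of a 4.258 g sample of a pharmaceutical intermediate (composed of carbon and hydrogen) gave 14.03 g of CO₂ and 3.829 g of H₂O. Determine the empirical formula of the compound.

mol C = 14.03 g CO₂ ÷ 44.009 g/mol = 0.31880 mol
mol H = 2 × 3.829 g H₂O ÷ 18.015 g/mol = 0.42509 mol
Divide by the smallest (0.31880 mol): C 1.000, H 1.333
Multiplying each by 3 gives whole numbers: C 3.00, H 4.00

C3H4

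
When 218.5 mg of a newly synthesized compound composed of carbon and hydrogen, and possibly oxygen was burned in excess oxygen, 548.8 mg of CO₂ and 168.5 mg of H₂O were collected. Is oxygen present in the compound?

yes

mol C = 0.5488 g CO₂ ÷ 44.009 g/mol = 0.012470 mol
mol H = 2 × 0.1685 g H₂O ÷ 18.015 g/mol = 0.018707 mol
C and H account for only 0.16864 g of the 0.2185 g sample; the remaining 0.049864 g must be oxygen.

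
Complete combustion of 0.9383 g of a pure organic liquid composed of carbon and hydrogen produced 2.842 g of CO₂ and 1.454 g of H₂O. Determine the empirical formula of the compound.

C2H5

mol C = 2.842 g CO₂ ÷ 44.009 g/mol = 0.064578 mol
mol H = 2 × 1.454 g H₂O ÷ 18.015 g/mol = 0.16142 mol
Divide by the smallest (0.064578 mol): C 1.000, H 2.500
Multiplying each by 2 gives whole numbers: C 2.00, H 5.00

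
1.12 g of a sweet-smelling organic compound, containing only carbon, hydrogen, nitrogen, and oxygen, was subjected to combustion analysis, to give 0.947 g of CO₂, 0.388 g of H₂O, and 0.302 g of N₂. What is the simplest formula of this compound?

C2H4N2O3

mol C = 0.947 g CO₂ ÷ 44.009 g/mol = 0.02152 mol
mol H = 2 × 0.388 g H₂O ÷ 18.015 g/mol = 0.04308 mol
mol N = 2 × 0.302 g N₂ ÷ 28.014 g/mol = 0.02156 mol
mass O = 1.12 − (0.2585 + 0.04342 + 0.3020) = 0.5161 g → mol O = 0.5161 ÷ 15.999 = 0.03226 mol
Divide by the smallest (0.02152 mol): C 1.000, H 2.002, N 1.002, O 1.499
Multiplying each by 2 gives whole numbers: C 2.00, H 4.00, N 2.00, O 3.00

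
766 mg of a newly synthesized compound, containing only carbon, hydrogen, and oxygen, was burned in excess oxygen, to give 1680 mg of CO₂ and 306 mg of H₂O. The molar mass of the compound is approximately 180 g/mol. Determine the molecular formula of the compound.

C9H8O4

mol C = 1.68 g CO₂ ÷ 44.009 g/mol = 0.03817 mol
mol H = 2 × 0.306 g H₂O ÷ 18.015 g/mol = 0.03397 mol
mass O = 0.766 − (0.4585 + 0.03424) = 0.2732 g → mol O = 0.2732 ÷ 15.999 = 0.01708 mol
Divide by the smallest (0.01708 mol): C 2.235, H 1.989, O 1.000
Multiplying each by 4 gives whole numbers: C 8.94, H 7.96, O 4.00
Empirical formula: C9H8O4
Empirical-formula mass = 180.16 g/mol; 180 ÷ 180.16 ≈ 1, so the molecular formula is C9H8O4.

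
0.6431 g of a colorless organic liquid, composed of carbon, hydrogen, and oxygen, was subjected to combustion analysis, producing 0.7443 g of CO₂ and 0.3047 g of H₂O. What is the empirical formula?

mol C = 0.7443 g CO₂ ÷ 44.009 g/mol = 0.016912 mol
mol H = 2 × 0.3047 g H₂O ÷ 18.015 g/mol = 0.033827 mol
mass O = 0.6431 − (0.20314 + 0.034098) = 0.40587 g → mol O = 0.40587 ÷ 15.999 = 0.025368 mol
Divide by the smallest (0.016912 mol): C 1.000, H 2.000, O 1.500
Multiplying each by 2 gives whole numbers: C 2.00, H 4.00, O 3.00

C2H4O3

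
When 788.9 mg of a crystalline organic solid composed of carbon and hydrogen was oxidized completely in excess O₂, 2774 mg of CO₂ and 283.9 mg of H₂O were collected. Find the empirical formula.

C2H

mol C = 2.774 g CO₂ ÷ 44.009 g/mol = 0.063033 mol
mol H = 2 × 0.2839 g H₂O ÷ 18.015 g/mol = 0.031518 mol
Divide by the smallest (0.031518 mol): C 2.000, H 1.000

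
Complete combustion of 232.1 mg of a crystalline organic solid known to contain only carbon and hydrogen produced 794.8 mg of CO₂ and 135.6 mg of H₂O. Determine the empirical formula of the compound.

C6H5

mol C = 0.7948 g CO₂ ÷ 44.009 g/mol = 0.018060 mol
mol H = 2 × 0.1356 g H₂O ÷ 18.015 g/mol = 0.015054 mol
Divide by the smallest (0.015054 mol): C 1.200, H 1.000
Multiplying each by 5 gives whole numbers: C 6.00, H 5.00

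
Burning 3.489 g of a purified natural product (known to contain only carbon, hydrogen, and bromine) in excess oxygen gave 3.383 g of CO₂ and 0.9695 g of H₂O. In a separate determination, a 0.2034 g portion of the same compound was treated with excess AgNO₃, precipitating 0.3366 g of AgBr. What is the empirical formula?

C5H7Br2

mol C = 3.383 g CO₂ ÷ 44.009 g/mol = 0.076871 mol
mol H = 2 × 0.9695 g H₂O ÷ 18.015 g/mol = 0.10763 mol
From the AgBr data: mol Br per gram of compound = (0.3366 ÷ 187.772) ÷ 0.2034 = 0.0088132 mol/g, so in the 3.489 g combustion sample mol Br = 0.030749 mol
Divide by the smallest (0.030749 mol): C 2.500, H 3.500, Br 1.000
Multiplying each by 2 gives whole numbers: C 5.00, H 7.00, Br 2.00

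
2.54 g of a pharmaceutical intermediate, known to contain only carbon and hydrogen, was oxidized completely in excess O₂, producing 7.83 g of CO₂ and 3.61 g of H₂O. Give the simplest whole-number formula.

mol C = 7.83 g CO₂ ÷ 44.009 g/mol = 0.1779 mol
mol H = 2 × 3.61 g H₂O ÷ 18.015 g/mol = 0.4008 mol
Divide by the smallest (0.1779 mol): C 1.000, H 2.253
Multiplying each by 4 gives whole numbers: C 4.00, H 9.01

C4H9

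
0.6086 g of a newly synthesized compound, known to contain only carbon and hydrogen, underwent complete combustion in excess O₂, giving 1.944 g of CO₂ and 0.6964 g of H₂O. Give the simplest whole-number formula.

C4H7

mol C = 1.944 g CO₂ ÷ 44.009 g/mol = 0.044173 mol
mol H = 2 × 0.6964 g H₂O ÷ 18.015 g/mol = 0.077313 mol
Divide by the smallest (0.044173 mol): C 1.000, H 1.750
Multiplying each by 4 gives whole numbers: C 4.00, H 7.00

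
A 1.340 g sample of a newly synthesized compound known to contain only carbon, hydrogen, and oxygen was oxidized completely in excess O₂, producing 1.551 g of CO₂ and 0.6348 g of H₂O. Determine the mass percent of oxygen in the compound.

63.11%

mol C = 1.551 g CO₂ ÷ 44.009 g/mol = 0.035243 mol
mol H = 2 × 0.6348 g H₂O ÷ 18.015 g/mol = 0.070475 mol
mass O = 1.340 − (0.42330 + 0.071038) = 0.84566 g → mol O = 0.84566 ÷ 15.999 = 0.052857 mol
mass % O = 0.84566 g ÷ 1.340 g × 100%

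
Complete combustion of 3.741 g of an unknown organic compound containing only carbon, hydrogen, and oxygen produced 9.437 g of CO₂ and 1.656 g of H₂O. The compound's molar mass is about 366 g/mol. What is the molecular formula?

C21H18O6

mol C = 9.437 g CO₂ ÷ 44.009 g/mol = 0.21443 mol
mol H = 2 × 1.656 g H₂O ÷ 18.015 g/mol = 0.18385 mol
mass O = 3.741 − (2.5756 + 0.18532) = 0.98012 g → mol O = 0.98012 ÷ 15.999 = 0.061261 mol
Divide by the smallest (0.061261 mol): C 3.500, H 3.001, O 1.000
Multiplying each by 2 gives whole numbers: C 7.00, H 6.00, O 2.00
Empirical formula: C7H6O2
Empirical-formula mass = 122.12 g/mol; 366 ÷ 122.12 ≈ 3, so the molecular formula is C21H18O6.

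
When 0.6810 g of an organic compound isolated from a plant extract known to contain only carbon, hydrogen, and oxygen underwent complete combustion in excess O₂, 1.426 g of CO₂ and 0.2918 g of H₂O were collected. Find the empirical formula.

mol C = 1.426 g CO₂ ÷ 44.009 g/mol = 0.032402 mol
mol H = 2 × 0.2918 g H₂O ÷ 18.015 g/mol = 0.032395 mol
mass O = 0.6810 − (0.38919 + 0.032654) = 0.25916 g → mol O = 0.25916 ÷ 15.999 = 0.016198 mol
Divide by the smallest (0.016198 mol): C 2.000, H 2.000, O 1.000

C2H2O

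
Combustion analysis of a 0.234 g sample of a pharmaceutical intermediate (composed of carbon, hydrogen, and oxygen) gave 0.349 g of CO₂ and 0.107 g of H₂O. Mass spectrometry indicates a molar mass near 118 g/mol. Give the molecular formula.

C4H6O4

mol C = 0.349 g CO₂ ÷ 44.009 g/mol = 0.007930 mol
mol H = 2 × 0.107 g H₂O ÷ 18.015 g/mol = 0.01188 mol
mass O = 0.234 − (0.09525 + 0.01197) = 0.1268 g → mol O = 0.1268 ÷ 15.999 = 0.007924 mol
Divide by the smallest (0.007924 mol): C 1.001, H 1.499, O 1.000
Multiplying each by 2 gives whole numbers: C 2.00, H 3.00, O 2.00
Empirical formula: C2H3O2
Empirical-formula mass = 59.04 g/mol; 118 ÷ 59.04 ≈ 2, so the molecular formula is C4H6O4.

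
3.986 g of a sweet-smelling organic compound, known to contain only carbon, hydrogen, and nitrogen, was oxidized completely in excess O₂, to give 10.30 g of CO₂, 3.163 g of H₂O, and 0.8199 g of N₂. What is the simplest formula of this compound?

mol C = 10.30 g CO₂ ÷ 44.009 g/mol = 0.23404 mol
mol H = 2 × 3.163 g H₂O ÷ 18.015 g/mol = 0.35115 mol
mol N = 2 × 0.8199 g N₂ ÷ 28.014 g/mol = 0.058535 mol
Divide by the smallest (0.058535 mol): C 3.998, H 5.999, N 1.000

C4H6N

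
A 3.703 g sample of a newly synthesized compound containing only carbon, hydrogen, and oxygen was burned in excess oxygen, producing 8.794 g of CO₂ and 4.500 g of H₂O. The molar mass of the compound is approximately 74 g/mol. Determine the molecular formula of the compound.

mol C = 8.794 g CO₂ ÷ 44.009 g/mol = 0.19982 mol
mol H = 2 × 4.500 g H₂O ÷ 18.015 g/mol = 0.49958 mol
mass O = 3.703 − (2.4001 + 0.50358) = 0.79935 g → mol O = 0.79935 ÷ 15.999 = 0.049962 mol
Divide by the smallest (0.049962 mol): C 3.999, H 9.999, O 1.000
Empirical formula: C4H10O
Empirical-formula mass = 74.12 g/mol; 74 ÷ 74.12 ≈ 1, so the molecular formula is C4H10O.

C4H10O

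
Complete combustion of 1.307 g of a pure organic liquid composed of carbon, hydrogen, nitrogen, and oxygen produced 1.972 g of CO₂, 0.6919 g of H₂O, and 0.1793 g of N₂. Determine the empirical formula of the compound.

mol C = 1.972 g CO₂ ÷ 44.009 g/mol = 0.044809 mol
mol H = 2 × 0.6919 g H₂O ÷ 18.015 g/mol = 0.076814 mol
mol N = 2 × 0.1793 g N₂ ÷ 28.014 g/mol = 0.012801 mol
mass O = 1.307 − (0.53820 + 0.077428 + 0.17930) = 0.51207 g → mol O = 0.51207 ÷ 15.999 = 0.032006 mol
Divide by the smallest (0.012801 mol): C 3.501, H 6.001, N 1.000, O 2.500
Multiplying each by 2 gives whole numbers: C 7.00, H 12.00, N 2.00, O 5.00

C7H12N2O5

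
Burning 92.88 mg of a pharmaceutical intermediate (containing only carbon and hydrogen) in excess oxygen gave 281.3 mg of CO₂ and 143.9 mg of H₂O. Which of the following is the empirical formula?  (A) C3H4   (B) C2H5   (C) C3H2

mol C = 0.2813 g CO₂ ÷ 44.009 g/mol = 0.0063919 mol
mol H = 2 × 0.1439 g H₂O ÷ 18.015 g/mol = 0.015976 mol
Divide by the smallest (0.0063919 mol): C 1.000, H 2.499
Multiplying each by 2 gives whole numbers: C 2.00, H 5.00

(B) C2H5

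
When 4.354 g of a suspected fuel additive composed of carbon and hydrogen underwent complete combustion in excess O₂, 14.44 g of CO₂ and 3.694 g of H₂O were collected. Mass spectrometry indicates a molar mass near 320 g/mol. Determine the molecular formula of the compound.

mol C = 14.44 g CO₂ ÷ 44.009 g/mol = 0.32811 mol
mol H = 2 × 3.694 g H₂O ÷ 18.015 g/mol = 0.41010 mol
Divide by the smallest (0.32811 mol): C 1.000, H 1.250
Multiplying each by 4 gives whole numbers: C 4.00, H 5.00
Empirical formula: C4H5
Empirical-formula mass = 53.08 g/mol; 320 ÷ 53.08 ≈ 6, so the molecular formula is C24H30.

C24H30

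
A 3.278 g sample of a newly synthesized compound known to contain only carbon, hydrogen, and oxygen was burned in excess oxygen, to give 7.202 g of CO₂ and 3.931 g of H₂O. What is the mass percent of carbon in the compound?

mol C = 7.202 g CO₂ ÷ 44.009 g/mol = 0.16365 mol
mol H = 2 × 3.931 g H₂O ÷ 18.015 g/mol = 0.43641 mol
mass O = 3.278 − (1.9656 + 0.43991) = 0.87251 g → mol O = 0.87251 ÷ 15.999 = 0.054536 mol
mass % C = 1.9656 g ÷ 3.278 g × 100%

59.96%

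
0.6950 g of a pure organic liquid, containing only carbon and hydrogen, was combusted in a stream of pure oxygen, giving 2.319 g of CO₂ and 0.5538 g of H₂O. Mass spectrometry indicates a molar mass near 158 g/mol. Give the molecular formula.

mol C = 2.319 g CO₂ ÷ 44.009 g/mol = 0.052694 mol
mol H = 2 × 0.5538 g H₂O ÷ 18.015 g/mol = 0.061482 mol
Divide by the smallest (0.052694 mol): C 1.000, H 1.167
Multiplying each by 6 gives whole numbers: C 6.00, H 7.00
Empirical formula: C6H7
Empirical-formula mass = 79.12 g/mol; 158 ÷ 79.12 ≈ 2, so the molecular formula is C12H14.

C12H14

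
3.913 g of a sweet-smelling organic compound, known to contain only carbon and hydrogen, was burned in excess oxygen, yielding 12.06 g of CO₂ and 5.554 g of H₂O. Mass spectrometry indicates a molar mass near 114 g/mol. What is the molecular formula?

mol C = 12.06 g CO₂ ÷ 44.009 g/mol = 0.27403 mol
mol H = 2 × 5.554 g H₂O ÷ 18.015 g/mol = 0.61660 mol
Divide by the smallest (0.27403 mol): C 1.000, H 2.250
Multiplying each by 4 gives whole numbers: C 4.00, H 9.00
Empirical formula: C4H9
Empirical-formula mass = 57.12 g/mol; 114 ÷ 57.12 ≈ 2, so the molecular formula is C8H18.

C8H18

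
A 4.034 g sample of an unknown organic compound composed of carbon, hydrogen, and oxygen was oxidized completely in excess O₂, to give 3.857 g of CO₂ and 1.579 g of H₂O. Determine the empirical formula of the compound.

CH2O2

mol C = 3.857 g CO₂ ÷ 44.009 g/mol = 0.087641 mol
mol H = 2 × 1.579 g H₂O ÷ 18.015 g/mol = 0.17530 mol
mass O = 4.034 − (1.0527 + 0.17670) = 2.8046 g → mol O = 2.8046 ÷ 15.999 = 0.17530 mol
Divide by the smallest (0.087641 mol): C 1.000, H 2.000, O 2.000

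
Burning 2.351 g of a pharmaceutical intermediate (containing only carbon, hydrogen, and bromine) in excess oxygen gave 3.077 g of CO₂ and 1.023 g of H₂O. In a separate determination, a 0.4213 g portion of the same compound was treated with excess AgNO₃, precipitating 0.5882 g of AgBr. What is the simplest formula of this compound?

C8H13Br2

mol C = 3.077 g CO₂ ÷ 44.009 g/mol = 0.069918 mol
mol H = 2 × 1.023 g H₂O ÷ 18.015 g/mol = 0.11357 mol
From the AgBr data: mol Br per gram of compound = (0.5882 ÷ 187.772) ÷ 0.4213 = 0.0074354 mol/g, so in the 2.351 g combustion sample mol Br = 0.017481 mol
Divide by the smallest (0.017481 mol): C 4.000, H 6.497, Br 1.000
Multiplying each by 2 gives whole numbers: C 8.00, H 12.99, Br 2.00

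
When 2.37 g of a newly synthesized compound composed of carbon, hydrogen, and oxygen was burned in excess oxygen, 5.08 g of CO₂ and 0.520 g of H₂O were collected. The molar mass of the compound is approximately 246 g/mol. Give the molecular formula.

C12H6O6

mol C = 5.08 g CO₂ ÷ 44.009 g/mol = 0.1154 mol
mol H = 2 × 0.520 g H₂O ÷ 18.015 g/mol = 0.05773 mol
mass O = 2.37 − (1.386 + 0.05819) = 0.9254 g → mol O = 0.9254 ÷ 15.999 = 0.05784 mol
Divide by the smallest (0.05773 mol): C 2.000, H 1.000, O 1.002
Empirical formula: C2HO
Empirical-formula mass = 41.03 g/mol; 246 ÷ 41.03 ≈ 6, so the molecular formula is C12H6O6.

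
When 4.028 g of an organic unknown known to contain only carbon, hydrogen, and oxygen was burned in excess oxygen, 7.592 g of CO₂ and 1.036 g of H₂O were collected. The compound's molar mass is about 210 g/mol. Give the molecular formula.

mol C = 7.592 g CO₂ ÷ 44.009 g/mol = 0.17251 mol
mol H = 2 × 1.036 g H₂O ÷ 18.015 g/mol = 0.11502 mol
mass O = 4.028 − (2.0720 + 0.11594) = 1.8400 g → mol O = 1.8400 ÷ 15.999 = 0.11501 mol
Divide by the smallest (0.11501 mol): C 1.500, H 1.000, O 1.000
Multiplying each by 2 gives whole numbers: C 3.00, H 2.00, O 2.00
Empirical formula: C3H2O2
Empirical-formula mass = 70.05 g/mol; 210 ÷ 70.05 ≈ 3, so the molecular formula is C9H6O6.

C9H6O6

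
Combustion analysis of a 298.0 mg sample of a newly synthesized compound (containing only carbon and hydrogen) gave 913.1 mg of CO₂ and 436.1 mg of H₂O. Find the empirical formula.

mol C = 0.9131 g CO₂ ÷ 44.009 g/mol = 0.020748 mol
mol H = 2 × 0.4361 g H₂O ÷ 18.015 g/mol = 0.048415 mol
Divide by the smallest (0.020748 mol): C 1.000, H 2.333
Multiplying each by 3 gives whole numbers: C 3.00, H 7.00

C3H7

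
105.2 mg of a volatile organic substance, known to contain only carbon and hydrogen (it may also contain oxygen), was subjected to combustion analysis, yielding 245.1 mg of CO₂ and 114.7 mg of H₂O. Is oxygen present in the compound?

yes

mol C = 0.2451 g CO₂ ÷ 44.009 g/mol = 0.0055693 mol
mol H = 2 × 0.1147 g H₂O ÷ 18.015 g/mol = 0.012734 mol
C and H account for only 0.079729 g of the 0.1052 g sample; the remaining 0.025471 g must be oxygen.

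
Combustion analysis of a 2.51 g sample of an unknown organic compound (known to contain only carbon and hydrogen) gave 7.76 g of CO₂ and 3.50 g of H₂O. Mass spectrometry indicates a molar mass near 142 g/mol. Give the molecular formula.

C10H22

mol C = 7.76 g CO₂ ÷ 44.009 g/mol = 0.1763 mol
mol H = 2 × 3.50 g H₂O ÷ 18.015 g/mol = 0.3886 mol
Divide by the smallest (0.1763 mol): C 1.000, H 2.204
Multiplying each by 5 gives whole numbers: C 5.00, H 11.02
Empirical formula: C5H11
Empirical-formula mass = 71.14 g/mol; 142 ÷ 71.14 ≈ 2, so the molecular formula is C10H22.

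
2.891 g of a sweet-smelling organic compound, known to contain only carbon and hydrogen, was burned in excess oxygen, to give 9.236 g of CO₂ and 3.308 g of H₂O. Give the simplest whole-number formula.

mol C = 9.236 g CO₂ ÷ 44.009 g/mol = 0.20987 mol
mol H = 2 × 3.308 g H₂O ÷ 18.015 g/mol = 0.36725 mol
Divide by the smallest (0.20987 mol): C 1.000, H 1.750
Multiplying each by 4 gives whole numbers: C 4.00, H 7.00

C4H7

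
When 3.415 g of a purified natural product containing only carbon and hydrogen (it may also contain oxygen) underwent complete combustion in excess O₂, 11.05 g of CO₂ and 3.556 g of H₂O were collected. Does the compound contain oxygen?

no

mol C = 11.05 g CO₂ ÷ 44.009 g/mol = 0.25109 mol
mol H = 2 × 3.556 g H₂O ÷ 18.015 g/mol = 0.39478 mol
C and H together account for 3.4137 g — essentially the entire 3.415 g sample — so the compound contains no oxygen.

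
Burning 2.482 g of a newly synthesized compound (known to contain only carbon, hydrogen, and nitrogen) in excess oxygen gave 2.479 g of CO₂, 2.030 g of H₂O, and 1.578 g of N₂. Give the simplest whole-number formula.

mol C = 2.479 g CO₂ ÷ 44.009 g/mol = 0.056329 mol
mol H = 2 × 2.030 g H₂O ÷ 18.015 g/mol = 0.22537 mol
mol N = 2 × 1.578 g N₂ ÷ 28.014 g/mol = 0.11266 mol
Divide by the smallest (0.056329 mol): C 1.000, H 4.001, N 2.000

CH4N2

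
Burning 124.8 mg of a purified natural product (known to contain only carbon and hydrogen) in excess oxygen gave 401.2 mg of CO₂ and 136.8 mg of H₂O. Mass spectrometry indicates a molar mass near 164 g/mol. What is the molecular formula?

mol C = 0.4012 g CO₂ ÷ 44.009 g/mol = 0.0091163 mol
mol H = 2 × 0.1368 g H₂O ÷ 18.015 g/mol = 0.015187 mol
Divide by the smallest (0.0091163 mol): C 1.000, H 1.666
Multiplying each by 3 gives whole numbers: C 3.00, H 5.00
Empirical formula: C3H5
Empirical-formula mass = 41.07 g/mol; 164 ÷ 41.07 ≈ 4, so the molecular formula is C12H20.

C12H20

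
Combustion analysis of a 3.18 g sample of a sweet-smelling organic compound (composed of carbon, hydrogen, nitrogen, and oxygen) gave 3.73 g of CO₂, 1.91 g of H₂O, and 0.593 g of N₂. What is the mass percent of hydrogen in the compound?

6.7%

mol C = 3.73 g CO₂ ÷ 44.009 g/mol = 0.08476 mol
mol H = 2 × 1.91 g H₂O ÷ 18.015 g/mol = 0.2120 mol
mol N = 2 × 0.593 g N₂ ÷ 28.014 g/mol = 0.04234 mol
mass O = 3.18 − (1.018 + 0.2137 + 0.5930) = 1.355 g → mol O = 1.355 ÷ 15.999 = 0.08471 mol
mass % H = 0.2137 g ÷ 3.18 g × 100%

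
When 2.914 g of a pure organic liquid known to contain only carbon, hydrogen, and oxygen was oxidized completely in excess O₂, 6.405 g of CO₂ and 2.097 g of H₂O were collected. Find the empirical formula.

mol C = 6.405 g CO₂ ÷ 44.009 g/mol = 0.14554 mol
mol H = 2 × 2.097 g H₂O ÷ 18.015 g/mol = 0.23281 mol
mass O = 2.914 − (1.7481 + 0.23467) = 0.93127 g → mol O = 0.93127 ÷ 15.999 = 0.058208 mol
Divide by the smallest (0.058208 mol): C 2.500, H 4.000, O 1.000
Multiplying each by 2 gives whole numbers: C 5.00, H 8.00, O 2.00

C5H8O2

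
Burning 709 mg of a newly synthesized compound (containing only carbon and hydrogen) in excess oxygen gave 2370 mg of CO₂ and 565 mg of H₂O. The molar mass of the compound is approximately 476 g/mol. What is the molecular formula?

mol C = 2.37 g CO₂ ÷ 44.009 g/mol = 0.05385 mol
mol H = 2 × 0.565 g H₂O ÷ 18.015 g/mol = 0.06273 mol
Divide by the smallest (0.05385 mol): C 1.000, H 1.165
Multiplying each by 6 gives whole numbers: C 6.00, H 6.99
Empirical formula: C6H7
Empirical-formula mass = 79.12 g/mol; 476 ÷ 79.12 ≈ 6, so the molecular formula is C36H42.

C36H42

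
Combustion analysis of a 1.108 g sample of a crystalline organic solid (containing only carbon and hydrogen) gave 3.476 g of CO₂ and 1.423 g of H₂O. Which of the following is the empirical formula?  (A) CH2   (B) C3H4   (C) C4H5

(A) CH2

mol C = 3.476 g CO₂ ÷ 44.009 g/mol = 0.078984 mol
mol H = 2 × 1.423 g H₂O ÷ 18.015 g/mol = 0.15798 mol
Divide by the smallest (0.078984 mol): C 1.000, H 2.000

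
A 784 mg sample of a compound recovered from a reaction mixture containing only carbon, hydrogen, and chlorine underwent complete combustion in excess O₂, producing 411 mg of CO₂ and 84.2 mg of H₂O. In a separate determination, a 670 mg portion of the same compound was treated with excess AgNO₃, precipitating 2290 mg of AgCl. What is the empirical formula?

CHCl2

mol C = 0.411 g CO₂ ÷ 44.009 g/mol = 0.009339 mol
mol H = 2 × 0.0842 g H₂O ÷ 18.015 g/mol = 0.009348 mol
From the AgCl data: mol Cl per gram of compound = (2.29 ÷ 143.318) ÷ 0.670 = 0.02385 mol/g, so in the 0.784 g combustion sample mol Cl = 0.01870 mol
Divide by the smallest (0.009339 mol): C 1.000, H 1.001, Cl 2.002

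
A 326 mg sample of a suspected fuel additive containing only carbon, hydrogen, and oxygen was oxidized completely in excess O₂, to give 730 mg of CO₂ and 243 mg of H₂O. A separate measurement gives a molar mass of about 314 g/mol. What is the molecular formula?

C16H26O6

mol C = 0.730 g CO₂ ÷ 44.009 g/mol = 0.01659 mol
mol H = 2 × 0.243 g H₂O ÷ 18.015 g/mol = 0.02698 mol
mass O = 0.326 − (0.1992 + 0.02719) = 0.09957 g → mol O = 0.09957 ÷ 15.999 = 0.006224 mol
Divide by the smallest (0.006224 mol): C 2.665, H 4.335, O 1.000
Multiplying each by 3 gives whole numbers: C 8.00, H 13.00, O 3.00
Empirical formula: C8H13O3
Empirical-formula mass = 157.19 g/mol; 314 ÷ 157.19 ≈ 2, so the molecular formula is C16H26O6.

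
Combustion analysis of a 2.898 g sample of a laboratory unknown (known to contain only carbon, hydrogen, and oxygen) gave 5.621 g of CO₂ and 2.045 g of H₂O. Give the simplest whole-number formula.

mol C = 5.621 g CO₂ ÷ 44.009 g/mol = 0.12772 mol
mol H = 2 × 2.045 g H₂O ÷ 18.015 g/mol = 0.22703 mol
mass O = 2.898 − (1.5341 + 0.22885) = 1.1351 g → mol O = 1.1351 ÷ 15.999 = 0.070946 mol
Divide by the smallest (0.070946 mol): C 1.800, H 3.200, O 1.000
Multiplying each by 5 gives whole numbers: C 9.00, H 16.00, O 5.00

C9H16O5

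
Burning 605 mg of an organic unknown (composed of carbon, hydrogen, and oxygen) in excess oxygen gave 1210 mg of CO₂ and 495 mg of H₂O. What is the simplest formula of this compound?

mol C = 1.21 g CO₂ ÷ 44.009 g/mol = 0.02749 mol
mol H = 2 × 0.495 g H₂O ÷ 18.015 g/mol = 0.05495 mol
mass O = 0.605 − (0.3302 + 0.05539) = 0.2194 g → mol O = 0.2194 ÷ 15.999 = 0.01371 mol
Divide by the smallest (0.01371 mol): C 2.005, H 4.008, O 1.000

C2H4O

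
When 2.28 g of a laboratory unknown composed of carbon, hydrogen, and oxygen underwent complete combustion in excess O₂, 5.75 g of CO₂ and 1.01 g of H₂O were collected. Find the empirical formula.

C7H6O2

mol C = 5.75 g CO₂ ÷ 44.009 g/mol = 0.1307 mol
mol H = 2 × 1.01 g H₂O ÷ 18.015 g/mol = 0.1121 mol
mass O = 2.28 − (1.569 + 0.1130) = 0.5977 g → mol O = 0.5977 ÷ 15.999 = 0.03736 mol
Divide by the smallest (0.03736 mol): C 3.497, H 3.002, O 1.000
Multiplying each by 2 gives whole numbers: C 6.99, H 6.00, O 2.00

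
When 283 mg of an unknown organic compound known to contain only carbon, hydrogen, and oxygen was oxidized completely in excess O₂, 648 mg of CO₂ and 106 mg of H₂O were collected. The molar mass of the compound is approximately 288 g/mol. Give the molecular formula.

C15H12O6

mol C = 0.648 g CO₂ ÷ 44.009 g/mol = 0.01472 mol
mol H = 2 × 0.106 g H₂O ÷ 18.015 g/mol = 0.01177 mol
mass O = 0.283 − (0.1769 + 0.01186) = 0.09428 g → mol O = 0.09428 ÷ 15.999 = 0.005893 mol
Divide by the smallest (0.005893 mol): C 2.499, H 1.997, O 1.000
Multiplying each by 2 gives whole numbers: C 5.00, H 3.99, O 2.00
Empirical formula: C5H4O2
Empirical-formula mass = 96.08 g/mol; 288 ÷ 96.08 ≈ 3, so the molecular formula is C15H12O6.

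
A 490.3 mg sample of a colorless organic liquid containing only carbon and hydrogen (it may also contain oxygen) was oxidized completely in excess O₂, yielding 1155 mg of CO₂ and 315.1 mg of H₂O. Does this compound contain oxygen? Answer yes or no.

mol C = 1.155 g CO₂ ÷ 44.009 g/mol = 0.026245 mol
mol H = 2 × 0.3151 g H₂O ÷ 18.015 g/mol = 0.034982 mol
C and H account for only 0.35049 g of the 0.4903 g sample; the remaining 0.13981 g must be oxygen.

yes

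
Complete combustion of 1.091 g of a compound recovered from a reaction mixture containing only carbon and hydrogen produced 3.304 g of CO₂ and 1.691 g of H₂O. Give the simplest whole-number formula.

C2H5

mol C = 3.304 g CO₂ ÷ 44.009 g/mol = 0.075076 mol
mol H = 2 × 1.691 g H₂O ÷ 18.015 g/mol = 0.18773 mol
Divide by the smallest (0.075076 mol): C 1.000, H 2.501
Multiplying each by 2 gives whole numbers: C 2.00, H 5.00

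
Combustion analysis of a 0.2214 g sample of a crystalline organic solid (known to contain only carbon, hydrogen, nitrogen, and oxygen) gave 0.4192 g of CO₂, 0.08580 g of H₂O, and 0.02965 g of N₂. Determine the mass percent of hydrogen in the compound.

mol C = 0.4192 g CO₂ ÷ 44.009 g/mol = 0.0095253 mol
mol H = 2 × 0.08580 g H₂O ÷ 18.015 g/mol = 0.0095254 mol
mol N = 2 × 0.02965 g N₂ ÷ 28.014 g/mol = 0.0021168 mol
mass O = 0.2214 − (0.11441 + 0.0096016 + 0.029650) = 0.067740 g → mol O = 0.067740 ÷ 15.999 = 0.0042340 mol
mass % H = 0.0096016 g ÷ 0.2214 g × 100%

4.34%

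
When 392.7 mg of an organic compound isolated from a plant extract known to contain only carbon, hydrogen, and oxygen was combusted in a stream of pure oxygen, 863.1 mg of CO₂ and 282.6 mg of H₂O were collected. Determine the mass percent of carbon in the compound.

mol C = 0.8631 g CO₂ ÷ 44.009 g/mol = 0.019612 mol
mol H = 2 × 0.2826 g H₂O ÷ 18.015 g/mol = 0.031374 mol
mass O = 0.3927 − (0.23556 + 0.031625) = 0.12552 g → mol O = 0.12552 ÷ 15.999 = 0.0078453 mol
mass % C = 0.23556 g ÷ 0.3927 g × 100%

59.98%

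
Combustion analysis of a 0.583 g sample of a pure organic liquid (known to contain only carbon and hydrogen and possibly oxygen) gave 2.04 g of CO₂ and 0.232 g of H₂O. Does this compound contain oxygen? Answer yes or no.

no

mol C = 2.04 g CO₂ ÷ 44.009 g/mol = 0.04635 mol
mol H = 2 × 0.232 g H₂O ÷ 18.015 g/mol = 0.02576 mol
C and H together account for 0.5827 g — essentially the entire 0.583 g sample — so the compound contains no oxygen.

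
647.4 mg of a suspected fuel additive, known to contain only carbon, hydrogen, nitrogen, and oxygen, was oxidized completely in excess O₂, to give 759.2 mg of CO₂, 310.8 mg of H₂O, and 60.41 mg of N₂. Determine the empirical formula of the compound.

C4H8NO5

mol C = 0.7592 g CO₂ ÷ 44.009 g/mol = 0.017251 mol
mol H = 2 × 0.3108 g H₂O ÷ 18.015 g/mol = 0.034505 mol
mol N = 2 × 0.06041 g N₂ ÷ 28.014 g/mol = 0.0043128 mol
mass O = 0.6474 − (0.20720 + 0.034781 + 0.060410) = 0.34501 g → mol O = 0.34501 ÷ 15.999 = 0.021564 mol
Divide by the smallest (0.0043128 mol): C 4.000, H 8.000, N 1.000, O 5.000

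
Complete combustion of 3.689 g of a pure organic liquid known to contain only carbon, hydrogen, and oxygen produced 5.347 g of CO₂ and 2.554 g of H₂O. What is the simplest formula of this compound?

C3H7O3

mol C = 5.347 g CO₂ ÷ 44.009 g/mol = 0.12150 mol
mol H = 2 × 2.554 g H₂O ÷ 18.015 g/mol = 0.28354 mol
mass O = 3.689 − (1.4593 + 0.28581) = 1.9439 g → mol O = 1.9439 ÷ 15.999 = 0.12150 mol
Divide by the smallest (0.12150 mol): C 1.000, H 2.334, O 1.000
Multiplying each by 3 gives whole numbers: C 3.00, H 7.00, O 3.00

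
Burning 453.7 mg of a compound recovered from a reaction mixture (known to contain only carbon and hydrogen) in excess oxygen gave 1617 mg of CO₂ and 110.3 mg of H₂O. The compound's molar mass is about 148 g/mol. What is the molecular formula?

C12H4

mol C = 1.617 g CO₂ ÷ 44.009 g/mol = 0.036742 mol
mol H = 2 × 0.1103 g H₂O ÷ 18.015 g/mol = 0.012245 mol
Divide by the smallest (0.012245 mol): C 3.001, H 1.000
Empirical formula: C3H
Empirical-formula mass = 37.04 g/mol; 148 ÷ 37.04 ≈ 4, so the molecular formula is C12H4.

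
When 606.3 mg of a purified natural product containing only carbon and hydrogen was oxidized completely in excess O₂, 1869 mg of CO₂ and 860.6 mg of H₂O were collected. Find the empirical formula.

mol C = 1.869 g CO₂ ÷ 44.009 g/mol = 0.042469 mol
mol H = 2 × 0.8606 g H₂O ÷ 18.015 g/mol = 0.095543 mol
Divide by the smallest (0.042469 mol): C 1.000, H 2.250
Multiplying each by 4 gives whole numbers: C 4.00, H 9.00

C4H9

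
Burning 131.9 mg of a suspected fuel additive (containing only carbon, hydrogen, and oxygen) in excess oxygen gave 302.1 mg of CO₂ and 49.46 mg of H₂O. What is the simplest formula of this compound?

C5H4O2

mol C = 0.3021 g CO₂ ÷ 44.009 g/mol = 0.0068645 mol
mol H = 2 × 0.04946 g H₂O ÷ 18.015 g/mol = 0.0054910 mol
mass O = 0.1319 − (0.082450 + 0.0055349) = 0.043916 g → mol O = 0.043916 ÷ 15.999 = 0.0027449 mol
Divide by the smallest (0.0027449 mol): C 2.501, H 2.000, O 1.000
Multiplying each by 2 gives whole numbers: C 5.00, H 4.00, O 2.00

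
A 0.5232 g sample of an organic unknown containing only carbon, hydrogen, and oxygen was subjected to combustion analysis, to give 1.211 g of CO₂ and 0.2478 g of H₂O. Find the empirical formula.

mol C = 1.211 g CO₂ ÷ 44.009 g/mol = 0.027517 mol
mol H = 2 × 0.2478 g H₂O ÷ 18.015 g/mol = 0.027510 mol
mass O = 0.5232 − (0.33051 + 0.027730) = 0.16496 g → mol O = 0.16496 ÷ 15.999 = 0.010311 mol
Divide by the smallest (0.010311 mol): C 2.669, H 2.668, O 1.000
Multiplying each by 3 gives whole numbers: C 8.01, H 8.00, O 3.00

C8H8O3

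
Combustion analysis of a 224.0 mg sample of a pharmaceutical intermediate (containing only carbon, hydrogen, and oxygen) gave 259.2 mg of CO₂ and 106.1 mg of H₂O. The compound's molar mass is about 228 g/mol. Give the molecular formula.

mol C = 0.2592 g CO₂ ÷ 44.009 g/mol = 0.0058897 mol
mol H = 2 × 0.1061 g H₂O ÷ 18.015 g/mol = 0.011779 mol
mass O = 0.2240 − (0.070741 + 0.011873) = 0.14139 g → mol O = 0.14139 ÷ 15.999 = 0.0088371 mol
Divide by the smallest (0.0058897 mol): C 1.000, H 2.000, O 1.500
Multiplying each by 2 gives whole numbers: C 2.00, H 4.00, O 3.00
Empirical formula: C2H4O3
Empirical-formula mass = 76.05 g/mol; 228 ÷ 76.05 ≈ 3, so the molecular formula is C6H12O9.

C6H12O9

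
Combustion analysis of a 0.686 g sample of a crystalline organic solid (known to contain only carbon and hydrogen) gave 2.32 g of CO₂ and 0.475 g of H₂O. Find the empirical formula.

mol C = 2.32 g CO₂ ÷ 44.009 g/mol = 0.05272 mol
mol H = 2 × 0.475 g H₂O ÷ 18.015 g/mol = 0.05273 mol
Divide by the smallest (0.05272 mol): C 1.000, H 1.000

CH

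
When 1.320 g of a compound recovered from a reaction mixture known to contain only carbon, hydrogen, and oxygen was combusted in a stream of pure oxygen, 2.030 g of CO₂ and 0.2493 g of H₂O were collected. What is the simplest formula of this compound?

mol C = 2.030 g CO₂ ÷ 44.009 g/mol = 0.046127 mol
mol H = 2 × 0.2493 g H₂O ÷ 18.015 g/mol = 0.027677 mol
mass O = 1.320 − (0.55403 + 0.027898) = 0.73807 g → mol O = 0.73807 ÷ 15.999 = 0.046132 mol
Divide by the smallest (0.027677 mol): C 1.667, H 1.000, O 1.667
Multiplying each by 3 gives whole numbers: C 5.00, H 3.00, O 5.00

C5H3O5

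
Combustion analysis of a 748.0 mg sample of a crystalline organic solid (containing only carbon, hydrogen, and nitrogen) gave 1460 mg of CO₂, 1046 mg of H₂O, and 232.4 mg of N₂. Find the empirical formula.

C2H7N

mol C = 1.460 g CO₂ ÷ 44.009 g/mol = 0.033175 mol
mol H = 2 × 1.046 g H₂O ÷ 18.015 g/mol = 0.11613 mol
mol N = 2 × 0.2324 g N₂ ÷ 28.014 g/mol = 0.016592 mol
Divide by the smallest (0.016592 mol): C 1.999, H 6.999, N 1.000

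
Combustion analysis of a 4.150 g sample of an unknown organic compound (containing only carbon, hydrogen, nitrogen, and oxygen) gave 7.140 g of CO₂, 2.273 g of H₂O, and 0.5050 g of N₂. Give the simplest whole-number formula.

mol C = 7.140 g CO₂ ÷ 44.009 g/mol = 0.16224 mol
mol H = 2 × 2.273 g H₂O ÷ 18.015 g/mol = 0.25235 mol
mol N = 2 × 0.5050 g N₂ ÷ 28.014 g/mol = 0.036053 mol
mass O = 4.150 − (1.9487 + 0.25436 + 0.50500) = 1.4420 g → mol O = 1.4420 ÷ 15.999 = 0.090129 mol
Divide by the smallest (0.036053 mol): C 4.500, H 6.999, N 1.000, O 2.500
Multiplying each by 2 gives whole numbers: C 9.00, H 14.00, N 2.00, O 5.00

C9H14N2O5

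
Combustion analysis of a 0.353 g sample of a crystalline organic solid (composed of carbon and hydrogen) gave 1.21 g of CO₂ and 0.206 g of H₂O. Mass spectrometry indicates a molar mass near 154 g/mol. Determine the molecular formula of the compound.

mol C = 1.21 g CO₂ ÷ 44.009 g/mol = 0.02749 mol
mol H = 2 × 0.206 g H₂O ÷ 18.015 g/mol = 0.02287 mol
Divide by the smallest (0.02287 mol): C 1.202, H 1.000
Multiplying each by 5 gives whole numbers: C 6.01, H 5.00
Empirical formula: C6H5
Empirical-formula mass = 77.11 g/mol; 154 ÷ 77.11 ≈ 2, so the molecular formula is C12H10.

C12H10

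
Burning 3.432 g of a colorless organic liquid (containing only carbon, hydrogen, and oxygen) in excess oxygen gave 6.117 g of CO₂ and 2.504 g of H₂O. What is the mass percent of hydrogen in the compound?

8.16%

mol C = 6.117 g CO₂ ÷ 44.009 g/mol = 0.13899 mol
mol H = 2 × 2.504 g H₂O ÷ 18.015 g/mol = 0.27799 mol
mass O = 3.432 − (1.6695 + 0.28021) = 1.4823 g → mol O = 1.4823 ÷ 15.999 = 0.092651 mol
mass % H = 0.28021 g ÷ 3.432 g × 100%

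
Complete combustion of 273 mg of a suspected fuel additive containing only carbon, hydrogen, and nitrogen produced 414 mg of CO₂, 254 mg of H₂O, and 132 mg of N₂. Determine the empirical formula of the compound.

mol C = 0.414 g CO₂ ÷ 44.009 g/mol = 0.009407 mol
mol H = 2 × 0.254 g H₂O ÷ 18.015 g/mol = 0.02820 mol
mol N = 2 × 0.132 g N₂ ÷ 28.014 g/mol = 0.009424 mol
Divide by the smallest (0.009407 mol): C 1.000, H 2.998, N 1.002

CH3N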